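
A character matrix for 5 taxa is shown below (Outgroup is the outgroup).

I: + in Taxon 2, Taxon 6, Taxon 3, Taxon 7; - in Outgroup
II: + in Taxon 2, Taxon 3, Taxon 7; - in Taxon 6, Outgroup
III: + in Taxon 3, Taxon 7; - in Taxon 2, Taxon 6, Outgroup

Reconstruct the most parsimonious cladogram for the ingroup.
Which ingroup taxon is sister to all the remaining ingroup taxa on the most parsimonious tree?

The outgroup has state '-' for every character, so '+' is the derived state throughout.
All ingroup taxa share the derived state '+' for I; it defines the ingroup but does not resolve relationships within it.
II: derived state '+' in Taxon 2, Taxon 3, and Taxon 7 only — synapomorphy for {Taxon 2, Taxon 3, Taxon 7}.
III (derived state '+') is shared by Taxon 3 and Taxon 7 — a synapomorphy uniting that clade.
Most parsimonious ingroup topology: (((Taxon 7,Taxon 3),Taxon 2),Taxon 6).
Taxon 6 is sister to the clade containing all other ingroup taxa, so it is the earliest-diverging (most basal) ingroup lineage.

Taxon 6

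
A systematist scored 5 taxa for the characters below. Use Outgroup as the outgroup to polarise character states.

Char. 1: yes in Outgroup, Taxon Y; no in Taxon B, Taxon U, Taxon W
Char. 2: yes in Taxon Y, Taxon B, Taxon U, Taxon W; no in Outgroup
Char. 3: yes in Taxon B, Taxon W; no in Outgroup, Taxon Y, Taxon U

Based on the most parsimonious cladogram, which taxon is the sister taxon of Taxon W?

Taxon B

Character polarity is set by the outgroup: the derived state is whichever differs from the outgroup's state, so for Char. 1 the derived state is 'no', and for the remaining characters it is 'yes'.
Char. 1 (derived state 'no') is shared by Taxon B, Taxon U, and Taxon W — a synapomorphy uniting that clade.
Char. 2 (derived state 'yes') is shared by all ingroup taxa — unites the whole ingroup.
Only Taxon B and Taxon W show the derived state 'yes' for Char. 3, supporting them as a clade.
Most parsimonious ingroup topology: (Taxon Y,((Taxon B,Taxon W),Taxon U)).
Taxon W and Taxon B form a cherry on this tree, so they are sister taxa.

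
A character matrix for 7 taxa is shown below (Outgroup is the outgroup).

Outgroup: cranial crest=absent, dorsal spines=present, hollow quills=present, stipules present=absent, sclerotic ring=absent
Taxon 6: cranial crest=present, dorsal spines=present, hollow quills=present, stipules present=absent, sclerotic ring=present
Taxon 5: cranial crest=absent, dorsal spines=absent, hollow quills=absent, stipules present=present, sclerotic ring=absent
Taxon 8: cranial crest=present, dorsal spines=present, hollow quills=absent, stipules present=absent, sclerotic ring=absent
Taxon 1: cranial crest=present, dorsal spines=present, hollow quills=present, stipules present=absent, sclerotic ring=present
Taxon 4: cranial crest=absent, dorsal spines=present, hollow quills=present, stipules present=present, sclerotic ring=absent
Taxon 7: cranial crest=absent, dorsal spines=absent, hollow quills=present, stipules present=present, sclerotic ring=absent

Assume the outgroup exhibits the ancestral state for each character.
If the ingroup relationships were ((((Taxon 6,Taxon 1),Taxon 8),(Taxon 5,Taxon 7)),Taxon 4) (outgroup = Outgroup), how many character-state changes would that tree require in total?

Map each character onto ((((Taxon 6,Taxon 1),Taxon 8),(Taxon 5,Taxon 7)),Taxon 4) (rooted by Outgroup) and count the minimum state changes it requires (Fitch parsimony):
cranial crest: 1; dorsal spines: 1; hollow quills: 2; stipules present: 2; sclerotic ring: 1.
Total tree length = 7.

7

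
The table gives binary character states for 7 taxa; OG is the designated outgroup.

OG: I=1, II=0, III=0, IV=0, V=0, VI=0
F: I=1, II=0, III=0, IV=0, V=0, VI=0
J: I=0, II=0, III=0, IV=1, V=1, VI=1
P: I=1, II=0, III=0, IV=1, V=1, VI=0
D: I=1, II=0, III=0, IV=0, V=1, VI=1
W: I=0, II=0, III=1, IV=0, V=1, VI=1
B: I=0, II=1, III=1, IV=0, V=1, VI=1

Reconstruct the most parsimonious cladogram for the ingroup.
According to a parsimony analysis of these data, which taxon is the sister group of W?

Character polarity is set by the outgroup: the derived state is whichever differs from the outgroup's state, so for I the derived state is '0', and for the remaining characters it is '1'.
I (derived state '0') is shared by B, J, and W — a synapomorphy uniting that clade.
II: derived state '1' in B only — an autapomorphy, so it tells us nothing about relationships among taxa.
Only B and W show the derived state '1' for III, supporting them as a clade.
IV (state '1') occurs in J and P but conflicts with the nesting implied by the other characters — most parsimoniously interpreted as homoplasy.
V: derived state '1' in B, D, J, P, and W only — synapomorphy for {B, D, J, P, W}.
VI (derived state '1') is shared by B, D, J, and W — a synapomorphy uniting that clade.
Most parsimonious ingroup topology: (((((W,B),J),D),P),F).
W and B form a cherry on this tree, so they are sister taxa.

B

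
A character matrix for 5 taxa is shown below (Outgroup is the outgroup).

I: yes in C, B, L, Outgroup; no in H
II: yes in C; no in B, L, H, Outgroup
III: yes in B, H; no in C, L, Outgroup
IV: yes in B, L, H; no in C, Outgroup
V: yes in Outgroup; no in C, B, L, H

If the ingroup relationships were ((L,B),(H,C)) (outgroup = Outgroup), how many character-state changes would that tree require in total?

Map each character onto ((L,B),(H,C)) (rooted by Outgroup) and count the minimum state changes it requires (Fitch parsimony):
I: 1; II: 1; III: 2; IV: 2; V: 1.
Total tree length = 7.

7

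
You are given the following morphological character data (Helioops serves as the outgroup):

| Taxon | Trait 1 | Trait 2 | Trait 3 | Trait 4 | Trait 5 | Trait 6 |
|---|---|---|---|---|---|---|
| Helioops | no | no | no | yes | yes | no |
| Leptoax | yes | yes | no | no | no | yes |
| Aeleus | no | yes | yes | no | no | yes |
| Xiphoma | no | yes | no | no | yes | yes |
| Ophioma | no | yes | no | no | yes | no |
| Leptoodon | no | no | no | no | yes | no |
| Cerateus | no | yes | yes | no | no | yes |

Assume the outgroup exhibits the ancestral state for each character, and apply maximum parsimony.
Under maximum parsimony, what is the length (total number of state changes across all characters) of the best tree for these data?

6

Character polarity is set by the outgroup: the derived state is whichever differs from the outgroup's state, so for Trait 4, Trait 5 the derived state is 'no', and for the remaining characters it is 'yes'.
Trait 1: derived state 'yes' in Leptoax only — an autapomorphy, so it tells us nothing about relationships among taxa.
Trait 2 (derived state 'yes') is shared by Aeleus, Cerateus, Leptoax, Ophioma, and Xiphoma — a synapomorphy uniting that clade.
Only Aeleus and Cerateus show the derived state 'yes' for Trait 3, supporting them as a clade.
Trait 4 (derived state 'no') is shared by all ingroup taxa — unites the whole ingroup.
Trait 5: derived state 'no' in Aeleus, Cerateus, and Leptoax only — synapomorphy for {Aeleus, Cerateus, Leptoax}.
Trait 6 (derived state 'yes') is shared by Aeleus, Cerateus, Leptoax, and Xiphoma — a synapomorphy uniting that clade.
Most parsimonious ingroup topology: ((((Leptoax,(Aeleus,Cerateus)),Xiphoma),Ophioma),Leptoodon).
Changes per character on this tree: Trait 1: 1; Trait 2: 1; Trait 3: 1; Trait 4: 1; Trait 5: 1; Trait 6: 1.
Total = 6.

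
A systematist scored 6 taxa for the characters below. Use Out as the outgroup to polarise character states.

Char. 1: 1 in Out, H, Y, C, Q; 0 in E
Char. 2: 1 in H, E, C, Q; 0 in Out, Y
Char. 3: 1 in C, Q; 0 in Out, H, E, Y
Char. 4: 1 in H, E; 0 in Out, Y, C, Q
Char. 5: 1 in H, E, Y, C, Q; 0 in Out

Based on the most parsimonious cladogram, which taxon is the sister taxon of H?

E

Character polarity is set by the outgroup: the derived state is whichever differs from the outgroup's state, so for Char. 1 the derived state is '0', and for the remaining characters it is '1'.
Char. 1 (derived state '0') is unique to E (autapomorphy; uninformative for grouping).
Char. 2 (derived state '1') is shared by C, E, H, and Q — a synapomorphy uniting that clade.
Only C and Q show the derived state '1' for Char. 3, supporting them as a clade.
Char. 4: derived state '1' in E and H only — synapomorphy for {E, H}.
All ingroup taxa share the derived state '1' for Char. 5; it defines the ingroup but does not resolve relationships within it.
Most parsimonious ingroup topology: (((H,E),(C,Q)),Y).
H and E form a cherry on this tree, so they are sister taxa.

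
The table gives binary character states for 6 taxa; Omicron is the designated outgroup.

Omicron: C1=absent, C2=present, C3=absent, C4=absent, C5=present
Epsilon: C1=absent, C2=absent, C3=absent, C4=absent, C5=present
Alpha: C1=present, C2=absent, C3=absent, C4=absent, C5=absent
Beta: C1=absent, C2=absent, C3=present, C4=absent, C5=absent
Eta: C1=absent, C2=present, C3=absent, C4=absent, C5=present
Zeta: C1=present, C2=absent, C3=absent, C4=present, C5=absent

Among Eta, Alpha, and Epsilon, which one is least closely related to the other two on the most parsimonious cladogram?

Eta

Character polarity is set by the outgroup: the derived state is whichever differs from the outgroup's state, so for C2, C5 the derived state is 'absent', and for the remaining characters it is 'present'.
C1 (derived state 'present') is shared by Alpha and Zeta — a synapomorphy uniting that clade.
Only Alpha, Beta, Epsilon, and Zeta show the derived state 'absent' for C2, supporting them as a clade.
C3 (derived state 'present') is unique to Beta (autapomorphy; uninformative for grouping).
C4: derived state 'present' in Zeta only — an autapomorphy, so it tells us nothing about relationships among taxa.
C5: derived state 'absent' in Alpha, Beta, and Zeta only — synapomorphy for {Alpha, Beta, Zeta}.
Most parsimonious ingroup topology: ((Epsilon,((Alpha,Zeta),Beta)),Eta).
Alpha and Epsilon share a more recent common ancestor with each other than either does with Eta, so Eta is the least closely related of the three.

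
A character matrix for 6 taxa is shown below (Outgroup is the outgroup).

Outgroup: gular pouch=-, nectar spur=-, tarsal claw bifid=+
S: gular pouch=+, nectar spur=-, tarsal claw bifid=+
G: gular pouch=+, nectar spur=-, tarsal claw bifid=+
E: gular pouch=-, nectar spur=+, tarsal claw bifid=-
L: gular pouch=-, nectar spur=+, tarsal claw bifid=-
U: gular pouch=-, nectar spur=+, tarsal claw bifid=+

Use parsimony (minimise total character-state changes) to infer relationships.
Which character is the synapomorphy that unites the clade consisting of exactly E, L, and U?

nectar spur

Character polarity is set by the outgroup: the derived state is whichever differs from the outgroup's state, so for tarsal claw bifid the derived state is '-', and for the remaining characters it is '+'.
Only G and S show the derived state '+' for gular pouch, supporting them as a clade.
nectar spur (derived state '+') is shared by E, L, and U — a synapomorphy uniting that clade.
tarsal claw bifid (derived state '-') is shared by E and L — a synapomorphy uniting that clade.
Most parsimonious ingroup topology: ((S,G),((E,L),U)).
The clade {E, L, U} is supported by nectar spur: its derived state '+' occurs in exactly those taxa and in no other taxon (including the outgroup).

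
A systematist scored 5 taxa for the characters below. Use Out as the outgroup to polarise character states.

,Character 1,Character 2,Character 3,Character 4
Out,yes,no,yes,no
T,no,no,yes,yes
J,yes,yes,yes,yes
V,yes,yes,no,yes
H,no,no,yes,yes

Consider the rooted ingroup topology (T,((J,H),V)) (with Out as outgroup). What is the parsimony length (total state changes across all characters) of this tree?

Map each character onto (T,((J,H),V)) (rooted by Out) and count the minimum state changes it requires (Fitch parsimony):
Character 1: 2; Character 2: 2; Character 3: 1; Character 4: 1.
Total tree length = 6.

6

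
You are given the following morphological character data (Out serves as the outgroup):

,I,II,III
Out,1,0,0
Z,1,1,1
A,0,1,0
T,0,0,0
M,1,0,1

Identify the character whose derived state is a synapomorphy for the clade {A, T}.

I

Character polarity is set by the outgroup: the derived state is whichever differs from the outgroup's state, so for I the derived state is '0', and for the remaining characters it is '1'.
Only A and T show the derived state '0' for I, supporting them as a clade.
II groups A and Z, which is incompatible with the clades supported by the remaining characters; treating it as convergent (homoplasy) costs fewer steps than any alternative tree.
III: derived state '1' in M and Z only — synapomorphy for {M, Z}.
Most parsimonious ingroup topology: ((M,Z),(T,A)).
The clade {A, T} is supported by I: its derived state '0' occurs in exactly those taxa and in no other taxon (including the outgroup).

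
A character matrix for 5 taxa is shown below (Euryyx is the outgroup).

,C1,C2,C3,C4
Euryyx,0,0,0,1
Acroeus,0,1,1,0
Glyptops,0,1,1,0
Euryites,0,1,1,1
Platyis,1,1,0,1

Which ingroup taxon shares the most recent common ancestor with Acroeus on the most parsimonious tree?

Character polarity is set by the outgroup: the derived state is whichever differs from the outgroup's state, so for C4 the derived state is '0', and for the remaining characters it is '1'.
C1 (derived state '1') is unique to Platyis (autapomorphy; uninformative for grouping).
All ingroup taxa share the derived state '1' for C2; it defines the ingroup but does not resolve relationships within it.
C3 (derived state '1') is shared by Acroeus, Euryites, and Glyptops — a synapomorphy uniting that clade.
C4 (derived state '0') is shared by Acroeus and Glyptops — a synapomorphy uniting that clade.
Most parsimonious ingroup topology: (((Acroeus,Glyptops),Euryites),Platyis).
Acroeus and Glyptops form a cherry on this tree, so they are sister taxa.

Glyptops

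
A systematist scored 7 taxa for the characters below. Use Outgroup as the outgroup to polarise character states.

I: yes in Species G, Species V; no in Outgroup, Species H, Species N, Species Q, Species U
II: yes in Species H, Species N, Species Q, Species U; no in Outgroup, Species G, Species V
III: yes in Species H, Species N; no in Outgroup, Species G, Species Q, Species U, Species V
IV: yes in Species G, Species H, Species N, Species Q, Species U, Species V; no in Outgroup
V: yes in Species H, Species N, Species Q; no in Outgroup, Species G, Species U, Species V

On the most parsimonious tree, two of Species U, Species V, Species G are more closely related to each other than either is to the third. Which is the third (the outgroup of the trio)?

Species U

The outgroup has state 'no' for every character, so 'yes' is the derived state throughout.
Only Species G and Species V show the derived state 'yes' for I, supporting them as a clade.
II (derived state 'yes') is shared by Species H, Species N, Species Q, and Species U — a synapomorphy uniting that clade.
Only Species H and Species N show the derived state 'yes' for III, supporting them as a clade.
All ingroup taxa share the derived state 'yes' for IV; it defines the ingroup but does not resolve relationships within it.
V: derived state 'yes' in Species H, Species N, and Species Q only — synapomorphy for {Species H, Species N, Species Q}.
Most parsimonious ingroup topology: ((Species G,Species V),((Species Q,(Species N,Species H)),Species U)).
Species V and Species G share a more recent common ancestor with each other than either does with Species U, so Species U is the least closely related of the three.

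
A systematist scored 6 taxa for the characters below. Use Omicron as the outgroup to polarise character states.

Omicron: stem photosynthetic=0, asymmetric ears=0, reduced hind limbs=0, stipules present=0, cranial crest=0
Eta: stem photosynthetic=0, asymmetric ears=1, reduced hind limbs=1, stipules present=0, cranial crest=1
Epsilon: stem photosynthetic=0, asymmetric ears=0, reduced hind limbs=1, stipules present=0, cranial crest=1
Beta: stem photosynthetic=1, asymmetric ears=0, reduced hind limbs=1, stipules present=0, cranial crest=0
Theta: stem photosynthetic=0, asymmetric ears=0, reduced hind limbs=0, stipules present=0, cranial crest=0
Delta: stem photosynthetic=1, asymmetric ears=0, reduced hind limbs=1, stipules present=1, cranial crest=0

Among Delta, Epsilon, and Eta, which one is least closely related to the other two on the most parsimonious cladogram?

Delta

The outgroup has state '0' for every character, so '1' is the derived state throughout.
stem photosynthetic: derived state '1' in Beta and Delta only — synapomorphy for {Beta, Delta}.
asymmetric ears: derived state '1' in Eta only — an autapomorphy, so it tells us nothing about relationships among taxa.
reduced hind limbs (derived state '1') is shared by Beta, Delta, Epsilon, and Eta — a synapomorphy uniting that clade.
stipules present (derived state '1') is unique to Delta (autapomorphy; uninformative for grouping).
cranial crest: derived state '1' in Epsilon and Eta only — synapomorphy for {Epsilon, Eta}.
Most parsimonious ingroup topology: (((Beta,Delta),(Epsilon,Eta)),Theta).
Eta and Epsilon share a more recent common ancestor with each other than either does with Delta, so Delta is the least closely related of the three.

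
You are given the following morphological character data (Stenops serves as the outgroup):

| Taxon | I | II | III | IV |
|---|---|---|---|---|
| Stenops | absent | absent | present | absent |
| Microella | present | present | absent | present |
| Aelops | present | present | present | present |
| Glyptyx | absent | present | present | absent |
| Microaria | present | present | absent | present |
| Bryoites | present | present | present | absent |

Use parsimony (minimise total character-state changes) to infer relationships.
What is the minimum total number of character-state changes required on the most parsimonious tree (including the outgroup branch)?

Character polarity is set by the outgroup: the derived state is whichever differs from the outgroup's state, so for III the derived state is 'absent', and for the remaining characters it is 'present'.
Only Aelops, Bryoites, Microaria, and Microella show the derived state 'present' for I, supporting them as a clade.
II (derived state 'present') is shared by all ingroup taxa — unites the whole ingroup.
III (derived state 'absent') is shared by Microaria and Microella — a synapomorphy uniting that clade.
IV (derived state 'present') is shared by Aelops, Microaria, and Microella — a synapomorphy uniting that clade.
Most parsimonious ingroup topology: ((((Microella,Microaria),Aelops),Bryoites),Glyptyx).
Changes per character on this tree: I: 1; II: 1; III: 1; IV: 1.
Total = 4.

4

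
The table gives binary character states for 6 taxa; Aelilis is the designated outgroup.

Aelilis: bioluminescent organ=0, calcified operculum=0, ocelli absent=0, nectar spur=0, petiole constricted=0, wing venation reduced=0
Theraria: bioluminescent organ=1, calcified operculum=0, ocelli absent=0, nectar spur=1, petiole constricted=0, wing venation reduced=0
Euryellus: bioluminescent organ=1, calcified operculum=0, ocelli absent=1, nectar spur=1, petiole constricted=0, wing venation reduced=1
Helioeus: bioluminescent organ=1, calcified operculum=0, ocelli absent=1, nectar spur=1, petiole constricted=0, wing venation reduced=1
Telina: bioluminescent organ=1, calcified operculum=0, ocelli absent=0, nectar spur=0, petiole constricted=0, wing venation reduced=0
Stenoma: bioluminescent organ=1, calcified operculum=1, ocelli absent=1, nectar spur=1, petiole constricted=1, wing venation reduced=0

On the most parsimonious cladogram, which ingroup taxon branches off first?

Telina

The outgroup has state '0' for every character, so '1' is the derived state throughout.
bioluminescent organ (derived state '1') is shared by all ingroup taxa — unites the whole ingroup.
calcified operculum (derived state '1') is unique to Stenoma (autapomorphy; uninformative for grouping).
ocelli absent: derived state '1' in Euryellus, Helioeus, and Stenoma only — synapomorphy for {Euryellus, Helioeus, Stenoma}.
nectar spur (derived state '1') is shared by Euryellus, Helioeus, Stenoma, and Theraria — a synapomorphy uniting that clade.
petiole constricted (derived state '1') is unique to Stenoma (autapomorphy; uninformative for grouping).
Only Euryellus and Helioeus show the derived state '1' for wing venation reduced, supporting them as a clade.
Most parsimonious ingroup topology: ((Theraria,((Euryellus,Helioeus),Stenoma)),Telina).
Telina is sister to the clade containing all other ingroup taxa, so it is the earliest-diverging (most basal) ingroup lineage.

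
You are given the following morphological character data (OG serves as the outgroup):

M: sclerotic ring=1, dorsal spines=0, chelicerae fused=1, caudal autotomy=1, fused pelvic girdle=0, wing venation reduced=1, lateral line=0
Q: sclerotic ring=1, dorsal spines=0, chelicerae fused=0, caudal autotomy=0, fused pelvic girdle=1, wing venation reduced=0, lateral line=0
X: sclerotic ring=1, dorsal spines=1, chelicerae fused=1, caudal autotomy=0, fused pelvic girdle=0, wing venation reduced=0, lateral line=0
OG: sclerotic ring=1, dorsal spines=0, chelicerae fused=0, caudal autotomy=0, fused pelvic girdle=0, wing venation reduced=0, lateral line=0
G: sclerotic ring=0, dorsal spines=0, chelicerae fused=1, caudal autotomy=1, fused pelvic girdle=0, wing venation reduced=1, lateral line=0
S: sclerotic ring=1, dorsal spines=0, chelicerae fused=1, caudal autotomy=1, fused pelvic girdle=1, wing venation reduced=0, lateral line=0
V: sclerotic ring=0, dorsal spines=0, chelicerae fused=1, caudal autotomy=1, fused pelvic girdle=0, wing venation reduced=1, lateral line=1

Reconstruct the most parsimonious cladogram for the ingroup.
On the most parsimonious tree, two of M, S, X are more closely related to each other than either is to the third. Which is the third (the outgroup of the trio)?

X

Character polarity is set by the outgroup: the derived state is whichever differs from the outgroup's state, so for sclerotic ring the derived state is '0', and for the remaining characters it is '1'.
sclerotic ring (derived state '0') is shared by G and V — a synapomorphy uniting that clade.
dorsal spines: derived state '1' in X only — an autapomorphy, so it tells us nothing about relationships among taxa.
chelicerae fused: derived state '1' in G, M, S, V, and X only — synapomorphy for {G, M, S, V, X}.
Only G, M, S, and V show the derived state '1' for caudal autotomy, supporting them as a clade.
fused pelvic girdle groups Q and S, which is incompatible with the clades supported by the remaining characters; treating it as convergent (homoplasy) costs fewer steps than any alternative tree.
wing venation reduced: derived state '1' in G, M, and V only — synapomorphy for {G, M, V}.
lateral line (derived state '1') is unique to V (autapomorphy; uninformative for grouping).
Most parsimonious ingroup topology: ((X,(((V,G),M),S)),Q).
S and M share a more recent common ancestor with each other than either does with X, so X is the least closely related of the three.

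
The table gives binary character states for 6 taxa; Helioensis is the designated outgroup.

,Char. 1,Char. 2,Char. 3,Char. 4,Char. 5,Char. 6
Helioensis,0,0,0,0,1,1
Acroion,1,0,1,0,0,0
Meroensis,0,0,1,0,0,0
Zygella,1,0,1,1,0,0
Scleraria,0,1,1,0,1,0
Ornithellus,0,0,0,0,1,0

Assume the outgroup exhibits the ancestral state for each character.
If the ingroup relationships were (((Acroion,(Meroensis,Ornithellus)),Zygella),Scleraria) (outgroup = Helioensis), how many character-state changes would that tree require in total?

9

Map each character onto (((Acroion,(Meroensis,Ornithellus)),Zygella),Scleraria) (rooted by Helioensis) and count the minimum state changes it requires (Fitch parsimony):
Char. 1: 2; Char. 2: 1; Char. 3: 2; Char. 4: 1; Char. 5: 2; Char. 6: 1.
Total tree length = 9.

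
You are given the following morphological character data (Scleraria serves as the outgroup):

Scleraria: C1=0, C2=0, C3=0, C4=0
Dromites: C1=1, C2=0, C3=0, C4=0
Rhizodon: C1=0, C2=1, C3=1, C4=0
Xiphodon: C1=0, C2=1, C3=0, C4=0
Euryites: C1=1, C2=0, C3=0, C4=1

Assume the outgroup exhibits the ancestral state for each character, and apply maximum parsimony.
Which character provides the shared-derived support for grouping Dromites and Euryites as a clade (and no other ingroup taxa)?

The outgroup has state '0' for every character, so '1' is the derived state throughout.
C1 (derived state '1') is shared by Dromites and Euryites — a synapomorphy uniting that clade.
C2: derived state '1' in Rhizodon and Xiphodon only — synapomorphy for {Rhizodon, Xiphodon}.
C3: derived state '1' in Rhizodon only — an autapomorphy, so it tells us nothing about relationships among taxa.
C4 (derived state '1') is unique to Euryites (autapomorphy; uninformative for grouping).
Most parsimonious ingroup topology: ((Dromites,Euryites),(Rhizodon,Xiphodon)).
The clade {Dromites, Euryites} is supported by C1: its derived state '1' occurs in exactly those taxa and in no other taxon (including the outgroup).

C1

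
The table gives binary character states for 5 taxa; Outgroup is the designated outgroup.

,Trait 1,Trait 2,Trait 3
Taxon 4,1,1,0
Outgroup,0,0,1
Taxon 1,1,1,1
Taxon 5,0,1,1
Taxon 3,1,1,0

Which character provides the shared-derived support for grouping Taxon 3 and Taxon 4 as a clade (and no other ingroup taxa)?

Character polarity is set by the outgroup: the derived state is whichever differs from the outgroup's state, so for Trait 3 the derived state is '0', and for the remaining characters it is '1'.
Trait 1 (derived state '1') is shared by Taxon 1, Taxon 3, and Taxon 4 — a synapomorphy uniting that clade.
All ingroup taxa share the derived state '1' for Trait 2; it defines the ingroup but does not resolve relationships within it.
Trait 3: derived state '0' in Taxon 3 and Taxon 4 only — synapomorphy for {Taxon 3, Taxon 4}.
Most parsimonious ingroup topology: (((Taxon 4,Taxon 3),Taxon 1),Taxon 5).
The clade {Taxon 3, Taxon 4} is supported by Trait 3: its derived state '0' occurs in exactly those taxa and in no other taxon (including the outgroup).

Trait 3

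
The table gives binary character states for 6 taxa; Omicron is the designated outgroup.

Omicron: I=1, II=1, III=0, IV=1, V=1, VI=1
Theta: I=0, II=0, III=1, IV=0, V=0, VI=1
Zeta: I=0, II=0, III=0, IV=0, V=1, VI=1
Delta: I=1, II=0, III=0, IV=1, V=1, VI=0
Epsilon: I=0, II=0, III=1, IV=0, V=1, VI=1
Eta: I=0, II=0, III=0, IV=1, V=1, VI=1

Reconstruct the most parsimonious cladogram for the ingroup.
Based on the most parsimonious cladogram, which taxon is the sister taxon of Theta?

Epsilon

Character polarity is set by the outgroup: the derived state is whichever differs from the outgroup's state, so for I, II, IV, V, VI the derived state is '0', and for the remaining characters it is '1'.
Only Epsilon, Eta, Theta, and Zeta show the derived state '0' for I, supporting them as a clade.
II (derived state '0') is shared by all ingroup taxa — unites the whole ingroup.
Only Epsilon and Theta show the derived state '1' for III, supporting them as a clade.
IV: derived state '0' in Epsilon, Theta, and Zeta only — synapomorphy for {Epsilon, Theta, Zeta}.
V: derived state '0' in Theta only — an autapomorphy, so it tells us nothing about relationships among taxa.
VI (derived state '0') is unique to Delta (autapomorphy; uninformative for grouping).
Most parsimonious ingroup topology: ((((Theta,Epsilon),Zeta),Eta),Delta).
Theta and Epsilon form a cherry on this tree, so they are sister taxa.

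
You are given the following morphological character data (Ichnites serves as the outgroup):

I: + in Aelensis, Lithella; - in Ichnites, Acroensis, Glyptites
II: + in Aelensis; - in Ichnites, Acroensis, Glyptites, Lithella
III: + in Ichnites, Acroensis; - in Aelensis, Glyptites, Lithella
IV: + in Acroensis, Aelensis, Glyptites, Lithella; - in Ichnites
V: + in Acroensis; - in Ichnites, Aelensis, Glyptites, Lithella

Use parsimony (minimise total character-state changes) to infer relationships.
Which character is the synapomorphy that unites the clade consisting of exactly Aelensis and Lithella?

I

Character polarity is set by the outgroup: the derived state is whichever differs from the outgroup's state, so for III the derived state is '-', and for the remaining characters it is '+'.
I (derived state '+') is shared by Aelensis and Lithella — a synapomorphy uniting that clade.
II: derived state '+' in Aelensis only — an autapomorphy, so it tells us nothing about relationships among taxa.
III (derived state '-') is shared by Aelensis, Glyptites, and Lithella — a synapomorphy uniting that clade.
All ingroup taxa share the derived state '+' for IV; it defines the ingroup but does not resolve relationships within it.
V: derived state '+' in Acroensis only — an autapomorphy, so it tells us nothing about relationships among taxa.
Most parsimonious ingroup topology: (Acroensis,((Aelensis,Lithella),Glyptites)).
The clade {Aelensis, Lithella} is supported by I: its derived state '+' occurs in exactly those taxa and in no other taxon (including the outgroup).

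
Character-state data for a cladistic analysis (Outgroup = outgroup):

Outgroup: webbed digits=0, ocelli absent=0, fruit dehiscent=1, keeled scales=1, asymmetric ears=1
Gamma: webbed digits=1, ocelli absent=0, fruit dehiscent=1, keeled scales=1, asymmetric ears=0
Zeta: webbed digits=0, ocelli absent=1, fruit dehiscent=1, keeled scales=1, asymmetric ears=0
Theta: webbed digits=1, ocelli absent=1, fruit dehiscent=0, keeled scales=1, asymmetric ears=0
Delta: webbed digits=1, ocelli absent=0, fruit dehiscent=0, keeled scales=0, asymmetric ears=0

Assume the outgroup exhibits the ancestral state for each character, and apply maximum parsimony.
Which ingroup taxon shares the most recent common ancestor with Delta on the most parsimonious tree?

Theta

Character polarity is set by the outgroup: the derived state is whichever differs from the outgroup's state, so for fruit dehiscent, keeled scales, asymmetric ears the derived state is '0', and for the remaining characters it is '1'.
webbed digits (derived state '1') is shared by Delta, Gamma, and Theta — a synapomorphy uniting that clade.
ocelli absent (state '1') occurs in Theta and Zeta but conflicts with the nesting implied by the other characters — most parsimoniously interpreted as homoplasy.
fruit dehiscent (derived state '0') is shared by Delta and Theta — a synapomorphy uniting that clade.
keeled scales: derived state '0' in Delta only — an autapomorphy, so it tells us nothing about relationships among taxa.
All ingroup taxa share the derived state '0' for asymmetric ears; it defines the ingroup but does not resolve relationships within it.
Most parsimonious ingroup topology: (Zeta,(Gamma,(Delta,Theta))).
Delta and Theta form a cherry on this tree, so they are sister taxa.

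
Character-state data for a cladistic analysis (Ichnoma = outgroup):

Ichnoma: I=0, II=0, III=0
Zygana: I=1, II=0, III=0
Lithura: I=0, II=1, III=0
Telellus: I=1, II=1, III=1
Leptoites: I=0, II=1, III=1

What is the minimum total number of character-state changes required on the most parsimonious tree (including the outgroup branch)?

The outgroup has state '0' for every character, so '1' is the derived state throughout.
I groups Telellus and Zygana, which is incompatible with the clades supported by the remaining characters; treating it as convergent (homoplasy) costs fewer steps than any alternative tree.
II: derived state '1' in Leptoites, Lithura, and Telellus only — synapomorphy for {Leptoites, Lithura, Telellus}.
III: derived state '1' in Leptoites and Telellus only — synapomorphy for {Leptoites, Telellus}.
Most parsimonious ingroup topology: (Zygana,(Lithura,(Telellus,Leptoites))).
Changes per character on this tree: I: 2; II: 1; III: 1.
Total = 4.

4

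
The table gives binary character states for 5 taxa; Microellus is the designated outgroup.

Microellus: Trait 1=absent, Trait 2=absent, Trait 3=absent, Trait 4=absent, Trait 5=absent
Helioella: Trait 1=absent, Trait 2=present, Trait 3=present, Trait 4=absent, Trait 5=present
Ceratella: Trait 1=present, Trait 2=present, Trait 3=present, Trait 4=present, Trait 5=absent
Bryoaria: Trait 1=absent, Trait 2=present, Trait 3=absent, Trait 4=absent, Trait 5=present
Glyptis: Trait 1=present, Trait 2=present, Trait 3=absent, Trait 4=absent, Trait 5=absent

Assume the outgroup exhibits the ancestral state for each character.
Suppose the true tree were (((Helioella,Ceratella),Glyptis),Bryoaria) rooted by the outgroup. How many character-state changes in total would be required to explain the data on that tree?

Map each character onto (((Helioella,Ceratella),Glyptis),Bryoaria) (rooted by Microellus) and count the minimum state changes it requires (Fitch parsimony):
Trait 1: 2; Trait 2: 1; Trait 3: 1; Trait 4: 1; Trait 5: 2.
Total tree length = 7.

7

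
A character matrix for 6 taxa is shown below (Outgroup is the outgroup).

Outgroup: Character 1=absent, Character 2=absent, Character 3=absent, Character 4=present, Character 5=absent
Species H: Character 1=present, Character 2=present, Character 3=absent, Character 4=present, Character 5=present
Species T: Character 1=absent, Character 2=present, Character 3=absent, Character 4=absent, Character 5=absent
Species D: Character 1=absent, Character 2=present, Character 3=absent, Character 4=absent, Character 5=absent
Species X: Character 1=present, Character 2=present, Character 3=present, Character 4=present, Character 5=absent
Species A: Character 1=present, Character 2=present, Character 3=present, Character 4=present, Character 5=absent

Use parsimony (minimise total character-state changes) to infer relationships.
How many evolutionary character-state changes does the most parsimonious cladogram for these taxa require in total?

Character polarity is set by the outgroup: the derived state is whichever differs from the outgroup's state, so for Character 4 the derived state is 'absent', and for the remaining characters it is 'present'.
Character 1: derived state 'present' in Species A, Species H, and Species X only — synapomorphy for {Species A, Species H, Species X}.
All ingroup taxa share the derived state 'present' for Character 2; it defines the ingroup but does not resolve relationships within it.
Only Species A and Species X show the derived state 'present' for Character 3, supporting them as a clade.
Character 4: derived state 'absent' in Species D and Species T only — synapomorphy for {Species D, Species T}.
Character 5 (derived state 'present') is unique to Species H (autapomorphy; uninformative for grouping).
Most parsimonious ingroup topology: ((Species T,Species D),((Species X,Species A),Species H)).
Changes per character on this tree: Character 1: 1; Character 2: 1; Character 3: 1; Character 4: 1; Character 5: 1.
Total = 5.

5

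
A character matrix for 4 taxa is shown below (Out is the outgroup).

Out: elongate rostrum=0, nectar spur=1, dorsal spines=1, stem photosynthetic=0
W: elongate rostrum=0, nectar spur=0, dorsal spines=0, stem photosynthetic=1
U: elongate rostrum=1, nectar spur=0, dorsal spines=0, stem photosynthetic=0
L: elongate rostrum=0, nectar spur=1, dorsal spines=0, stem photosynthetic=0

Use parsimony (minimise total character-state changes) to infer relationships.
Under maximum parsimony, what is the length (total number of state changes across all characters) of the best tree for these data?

4

Character polarity is set by the outgroup: the derived state is whichever differs from the outgroup's state, so for nectar spur, dorsal spines the derived state is '0', and for the remaining characters it is '1'.
elongate rostrum (derived state '1') is unique to U (autapomorphy; uninformative for grouping).
Only U and W show the derived state '0' for nectar spur, supporting them as a clade.
dorsal spines (derived state '0') is shared by all ingroup taxa — unites the whole ingroup.
stem photosynthetic (derived state '1') is unique to W (autapomorphy; uninformative for grouping).
Most parsimonious ingroup topology: ((W,U),L).
Changes per character on this tree: elongate rostrum: 1; nectar spur: 1; dorsal spines: 1; stem photosynthetic: 1.
Total = 4.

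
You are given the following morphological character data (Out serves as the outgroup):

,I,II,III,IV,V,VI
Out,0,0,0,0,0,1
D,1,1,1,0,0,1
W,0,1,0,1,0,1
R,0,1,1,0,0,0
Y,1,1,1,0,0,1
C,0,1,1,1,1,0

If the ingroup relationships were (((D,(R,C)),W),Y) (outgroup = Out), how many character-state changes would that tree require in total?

9

Map each character onto (((D,(R,C)),W),Y) (rooted by Out) and count the minimum state changes it requires (Fitch parsimony):
I: 2; II: 1; III: 2; IV: 2; V: 1; VI: 1.
Total tree length = 9.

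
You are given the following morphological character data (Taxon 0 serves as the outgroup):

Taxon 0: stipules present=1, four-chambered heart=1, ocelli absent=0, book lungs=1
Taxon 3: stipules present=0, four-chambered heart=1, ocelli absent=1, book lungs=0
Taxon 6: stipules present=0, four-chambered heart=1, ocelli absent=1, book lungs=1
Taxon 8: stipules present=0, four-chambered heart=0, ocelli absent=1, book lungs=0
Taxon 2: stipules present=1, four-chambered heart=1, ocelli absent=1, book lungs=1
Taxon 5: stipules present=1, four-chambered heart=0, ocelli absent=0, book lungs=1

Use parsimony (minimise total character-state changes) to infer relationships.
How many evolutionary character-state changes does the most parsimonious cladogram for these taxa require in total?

Character polarity is set by the outgroup: the derived state is whichever differs from the outgroup's state, so for stipules present, four-chambered heart, book lungs the derived state is '0', and for the remaining characters it is '1'.
stipules present (derived state '0') is shared by Taxon 3, Taxon 6, and Taxon 8 — a synapomorphy uniting that clade.
four-chambered heart groups Taxon 5 and Taxon 8, which is incompatible with the clades supported by the remaining characters; treating it as convergent (homoplasy) costs fewer steps than any alternative tree.
ocelli absent (derived state '1') is shared by Taxon 2, Taxon 3, Taxon 6, and Taxon 8 — a synapomorphy uniting that clade.
Only Taxon 3 and Taxon 8 show the derived state '0' for book lungs, supporting them as a clade.
Most parsimonious ingroup topology: (Taxon 5,(((Taxon 3,Taxon 8),Taxon 6),Taxon 2)).
Changes per character on this tree: stipules present: 1; four-chambered heart: 2; ocelli absent: 1; book lungs: 1.
Total = 5.

5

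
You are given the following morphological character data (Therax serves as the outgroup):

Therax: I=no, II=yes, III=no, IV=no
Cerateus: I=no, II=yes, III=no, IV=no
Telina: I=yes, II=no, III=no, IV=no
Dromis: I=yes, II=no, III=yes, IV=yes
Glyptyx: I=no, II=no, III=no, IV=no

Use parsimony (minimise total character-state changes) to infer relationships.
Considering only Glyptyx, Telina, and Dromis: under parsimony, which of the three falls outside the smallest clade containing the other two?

Glyptyx

Character polarity is set by the outgroup: the derived state is whichever differs from the outgroup's state, so for II the derived state is 'no', and for the remaining characters it is 'yes'.
I: derived state 'yes' in Dromis and Telina only — synapomorphy for {Dromis, Telina}.
II: derived state 'no' in Dromis, Glyptyx, and Telina only — synapomorphy for {Dromis, Glyptyx, Telina}.
III: derived state 'yes' in Dromis only — an autapomorphy, so it tells us nothing about relationships among taxa.
IV (derived state 'yes') is unique to Dromis (autapomorphy; uninformative for grouping).
Most parsimonious ingroup topology: (Cerateus,((Telina,Dromis),Glyptyx)).
Dromis and Telina share a more recent common ancestor with each other than either does with Glyptyx, so Glyptyx is the least closely related of the three.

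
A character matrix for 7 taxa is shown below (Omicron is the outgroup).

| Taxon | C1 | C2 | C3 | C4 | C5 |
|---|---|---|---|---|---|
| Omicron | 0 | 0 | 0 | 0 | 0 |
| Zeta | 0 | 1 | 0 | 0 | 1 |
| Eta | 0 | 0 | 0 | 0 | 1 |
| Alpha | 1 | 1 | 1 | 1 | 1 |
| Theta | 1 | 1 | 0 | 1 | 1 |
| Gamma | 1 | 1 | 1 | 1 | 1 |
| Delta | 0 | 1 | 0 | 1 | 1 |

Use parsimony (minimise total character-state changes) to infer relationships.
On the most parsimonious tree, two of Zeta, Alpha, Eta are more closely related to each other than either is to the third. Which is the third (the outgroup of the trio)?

Eta

The outgroup has state '0' for every character, so '1' is the derived state throughout.
C1: derived state '1' in Alpha, Gamma, and Theta only — synapomorphy for {Alpha, Gamma, Theta}.
Only Alpha, Delta, Gamma, Theta, and Zeta show the derived state '1' for C2, supporting them as a clade.
C3 (derived state '1') is shared by Alpha and Gamma — a synapomorphy uniting that clade.
C4 (derived state '1') is shared by Alpha, Delta, Gamma, and Theta — a synapomorphy uniting that clade.
All ingroup taxa share the derived state '1' for C5; it defines the ingroup but does not resolve relationships within it.
Most parsimonious ingroup topology: ((Zeta,(((Alpha,Gamma),Theta),Delta)),Eta).
Zeta and Alpha share a more recent common ancestor with each other than either does with Eta, so Eta is the least closely related of the three.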